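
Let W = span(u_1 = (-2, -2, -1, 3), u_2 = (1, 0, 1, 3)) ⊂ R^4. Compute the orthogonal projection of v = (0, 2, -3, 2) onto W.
proj_W(v) = (-25/81, -37/81, -13/162, 61/54)

Set up U = [u_1 | ... | u_2] ∈ R^(4×2). The projector onto W = col(U) is P = U (U^T U)^(-1) U^T.
Compute U^T U =
  [18, 6]
  [6, 11],
and U^T v = (5, 3).
Solve U^T U · c = U^T v for the coefficients: c = (37/162, 4/27). The projection is proj_W(v) = U c.
Check: (v - proj_W(v)) · u_1 = 0  (should be 0).
Check: (v - proj_W(v)) · u_2 = 0  (should be 0).
Result: proj_W(v) = (-25/81, -37/81, -13/162, 61/54).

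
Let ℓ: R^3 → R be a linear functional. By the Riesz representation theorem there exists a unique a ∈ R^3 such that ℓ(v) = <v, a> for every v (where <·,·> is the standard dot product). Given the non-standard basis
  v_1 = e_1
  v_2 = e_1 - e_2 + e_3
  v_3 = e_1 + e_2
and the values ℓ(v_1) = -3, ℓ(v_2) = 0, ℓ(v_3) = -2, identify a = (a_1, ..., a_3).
a = (-3, 1, 4)

Write a = (a_1, ..., a_3) in the standard basis. For each basis vector v_i, ℓ(v_i) = <v_i, a> is a linear equation in the a_j's. Collect the n equations into a matrix system V a = ℓ, where row i of V is v_i (expressed in the standard basis). Since V is invertible (lower-triangular with 1s on the diagonal, up to permutation), solve by back-substitution:
  V =
[[1, 0, 0],
 [1, -1, 1],
 [1, 1, 0]]
  V a = (-3, 0, -2)
Solving gives a = (-3, 1, 4).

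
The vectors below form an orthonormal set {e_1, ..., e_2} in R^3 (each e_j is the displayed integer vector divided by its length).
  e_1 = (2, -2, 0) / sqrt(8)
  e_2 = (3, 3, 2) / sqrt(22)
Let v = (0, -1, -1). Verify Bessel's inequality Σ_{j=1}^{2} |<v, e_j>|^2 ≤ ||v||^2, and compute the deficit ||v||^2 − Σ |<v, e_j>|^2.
Σ |<v, e_j>|^2 = 18/11; ||v||^2 = 2; deficit = 4/11

Write each e_j = u_j / sqrt(<u_j, u_j>) where u_j is the displayed integer vector. Then <v, e_j> = <v, u_j> / sqrt(<u_j, u_j>), so |<v, e_j>|^2 = <v, u_j>^2 / <u_j, u_j>.
Coefficients: <v, e_1> = 2/sqrt(8), <v, e_2> = -5/sqrt(22).
Square and sum: Σ |<v, e_j>|^2 = 18/11.
Compute ||v||^2 = v·v = 2.
Deficit = 2 − 18/11 = 4/11 ≥ 0, confirming Bessel's inequality. (The deficit equals ||v − Σ <v,e_j> e_j||^2, the squared distance from v to span{e_j}.)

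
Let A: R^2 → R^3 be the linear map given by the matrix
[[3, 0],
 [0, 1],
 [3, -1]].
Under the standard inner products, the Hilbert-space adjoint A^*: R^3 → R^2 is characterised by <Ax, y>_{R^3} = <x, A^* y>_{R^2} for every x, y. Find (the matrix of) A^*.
A^* = A^T =
[[3, 0, 3],
 [0, 1, -1]]

For real matrices with standard dot products, the defining identity <Ax, y> = <x, A^* y> gives (Ax)^T y = x^T (A^*) y, i.e. x^T A^T y = x^T (A^*) y. Since this holds for all x, y, we must have A^* = A^T. Therefore
A^* =
[[3, 0, 3],
 [0, 1, -1]].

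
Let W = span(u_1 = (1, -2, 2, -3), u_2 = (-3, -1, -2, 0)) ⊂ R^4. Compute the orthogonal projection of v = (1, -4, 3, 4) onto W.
proj_W(v) = (242/227, 41/227, 184/227, -51/227)

Set up U = [u_1 | ... | u_2] ∈ R^(4×2). The projector onto W = col(U) is P = U (U^T U)^(-1) U^T.
Compute U^T U =
  [18, -5]
  [-5, 14],
and U^T v = (3, -5).
Solve U^T U · c = U^T v for the coefficients: c = (17/227, -75/227). The projection is proj_W(v) = U c.
Check: (v - proj_W(v)) · u_1 = 0  (should be 0).
Check: (v - proj_W(v)) · u_2 = 0  (should be 0).
Result: proj_W(v) = (242/227, 41/227, 184/227, -51/227).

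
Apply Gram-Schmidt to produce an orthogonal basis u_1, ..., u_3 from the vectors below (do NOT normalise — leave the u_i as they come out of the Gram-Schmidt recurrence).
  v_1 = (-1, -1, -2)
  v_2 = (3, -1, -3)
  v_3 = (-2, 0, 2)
Orthogonal basis:
  u_1 = (-1, -1, -2)
  u_2 = (11/3, -1/3, -5/3)
  u_3 = (3/49, -27/49, 12/49)

Apply the Gram-Schmidt recurrence
  u_1 = v_1
  u_i = v_i − Σ_{j<i} ((v_i · u_j) / (u_j · u_j)) · u_j.

Step by step this gives:
  u_1 = (-1, -1, -2)
  u_2 = (11/3, -1/3, -5/3)
  u_3 = (3/49, -27/49, 12/49)

Orthogonality check:
  u_2 · u_1 = 0 (should be 0)
  u_3 · u_1 = 0 (should be 0)
  u_3 · u_2 = 0 (should be 0)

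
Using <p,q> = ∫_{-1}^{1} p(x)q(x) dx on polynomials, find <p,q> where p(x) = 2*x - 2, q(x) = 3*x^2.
<p,q> = -4

Expand the product: p(x)·q(x) = 6*x^3 - 6*x^2.
∫_{-1}^{1} of each monomial x^k gives [2/(k+1) if k even, 0 if k odd]. Integrating term-by-term (or equivalently evaluating the antiderivative F(x) = 3*x^4/2 - 2*x^3 at the endpoints):
  F(1) − F(−1) = -1/2 − (7/2) = -4.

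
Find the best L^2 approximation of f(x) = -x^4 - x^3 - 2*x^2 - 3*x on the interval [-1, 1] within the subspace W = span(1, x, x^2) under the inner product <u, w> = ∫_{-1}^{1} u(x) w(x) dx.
g(x) = -20*x^2/7 - 18*x/5 + 3/35

The best approximation g ∈ W is the orthogonal projection of f onto W. Writing g = a_0 + a_1 x + a_2 x^2, the coefficients solve the normal equations G · a = b where
  G_{ij} = <φ_i, φ_j> and b_i = <f, φ_i>, with φ_0 = 1, φ_1 = x, φ_2 = x^2.
G =
  [2, 0, 2/3]
  [0, 2/3, 0]
  [2/3, 0, 2/5],
b = (-26/15, -12/5, -38/35).
Solving gives a_0 = 3/35, a_1 = -18/5, a_2 = -20/7, so
  g(x) = -20*x^2/7 - 18*x/5 + 3/35.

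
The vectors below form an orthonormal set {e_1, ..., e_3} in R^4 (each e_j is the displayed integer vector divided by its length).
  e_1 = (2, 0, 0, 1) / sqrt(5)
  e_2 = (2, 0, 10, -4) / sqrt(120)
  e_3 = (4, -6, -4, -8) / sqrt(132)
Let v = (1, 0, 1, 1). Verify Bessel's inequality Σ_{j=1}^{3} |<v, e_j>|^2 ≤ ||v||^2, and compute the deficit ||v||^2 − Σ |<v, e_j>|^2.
Σ |<v, e_j>|^2 = 31/11; ||v||^2 = 3; deficit = 2/11

Write each e_j = u_j / sqrt(<u_j, u_j>) where u_j is the displayed integer vector. Then <v, e_j> = <v, u_j> / sqrt(<u_j, u_j>), so |<v, e_j>|^2 = <v, u_j>^2 / <u_j, u_j>.
Coefficients: <v, e_1> = 3/sqrt(5), <v, e_2> = 8/sqrt(120), <v, e_3> = -8/sqrt(132).
Square and sum: Σ |<v, e_j>|^2 = 31/11.
Compute ||v||^2 = v·v = 3.
Deficit = 3 − 31/11 = 2/11 ≥ 0, confirming Bessel's inequality. (The deficit equals ||v − Σ <v,e_j> e_j||^2, the squared distance from v to span{e_j}.)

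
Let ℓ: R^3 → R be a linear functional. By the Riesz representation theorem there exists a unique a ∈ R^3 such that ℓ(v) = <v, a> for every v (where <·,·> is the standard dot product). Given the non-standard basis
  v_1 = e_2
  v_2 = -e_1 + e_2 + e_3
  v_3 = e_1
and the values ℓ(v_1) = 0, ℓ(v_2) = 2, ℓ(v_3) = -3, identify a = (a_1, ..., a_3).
a = (-3, 0, -1)

Write a = (a_1, ..., a_3) in the standard basis. For each basis vector v_i, ℓ(v_i) = <v_i, a> is a linear equation in the a_j's. Collect the n equations into a matrix system V a = ℓ, where row i of V is v_i (expressed in the standard basis). Since V is invertible (lower-triangular with 1s on the diagonal, up to permutation), solve by back-substitution:
  V =
[[0, 1, 0],
 [-1, 1, 1],
 [1, 0, 0]]
  V a = (0, 2, -3)
Solving gives a = (-3, 0, -1).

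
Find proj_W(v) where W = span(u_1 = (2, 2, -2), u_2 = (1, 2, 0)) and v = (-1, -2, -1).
proj_W(v) = (-2/3, -13/6, -5/6)

Set up U = [u_1 | ... | u_2] ∈ R^(3×2). The projector onto W = col(U) is P = U (U^T U)^(-1) U^T.
Compute U^T U =
  [12, 6]
  [6, 5],
and U^T v = (-4, -5).
Solve U^T U · c = U^T v for the coefficients: c = (5/12, -3/2). The projection is proj_W(v) = U c.
Check: (v - proj_W(v)) · u_1 = 0  (should be 0).
Check: (v - proj_W(v)) · u_2 = 0  (should be 0).
Result: proj_W(v) = (-2/3, -13/6, -5/6).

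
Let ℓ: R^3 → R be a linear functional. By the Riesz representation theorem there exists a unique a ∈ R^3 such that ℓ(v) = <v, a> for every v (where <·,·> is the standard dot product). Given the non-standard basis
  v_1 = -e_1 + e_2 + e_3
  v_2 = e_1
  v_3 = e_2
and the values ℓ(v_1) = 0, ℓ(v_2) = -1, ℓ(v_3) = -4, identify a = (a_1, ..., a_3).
a = (-1, -4, 3)

Write a = (a_1, ..., a_3) in the standard basis. For each basis vector v_i, ℓ(v_i) = <v_i, a> is a linear equation in the a_j's. Collect the n equations into a matrix system V a = ℓ, where row i of V is v_i (expressed in the standard basis). Since V is invertible (lower-triangular with 1s on the diagonal, up to permutation), solve by back-substitution:
  V =
[[-1, 1, 1],
 [1, 0, 0],
 [0, 1, 0]]
  V a = (0, -1, -4)
Solving gives a = (-1, -4, 3).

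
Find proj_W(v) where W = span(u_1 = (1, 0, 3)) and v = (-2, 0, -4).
proj_W(v) = (-7/5, 0, -21/5)

Set up U = [u_1 | ... | u_1] ∈ R^(3×1). The projector onto W = col(U) is P = U (U^T U)^(-1) U^T.
Compute U^T U =
  [10],
and U^T v = (-14).
Solve U^T U · c = U^T v for the coefficients: c = (-7/5). The projection is proj_W(v) = U c.
Check: (v - proj_W(v)) · u_1 = 0  (should be 0).
Result: proj_W(v) = (-7/5, 0, -21/5).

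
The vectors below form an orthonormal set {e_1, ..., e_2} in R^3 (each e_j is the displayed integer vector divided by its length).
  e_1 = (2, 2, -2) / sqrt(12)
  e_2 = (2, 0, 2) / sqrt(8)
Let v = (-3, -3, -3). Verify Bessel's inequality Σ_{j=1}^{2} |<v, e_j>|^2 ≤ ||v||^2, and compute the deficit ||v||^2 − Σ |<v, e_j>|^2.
Σ |<v, e_j>|^2 = 21; ||v||^2 = 27; deficit = 6

Write each e_j = u_j / sqrt(<u_j, u_j>) where u_j is the displayed integer vector. Then <v, e_j> = <v, u_j> / sqrt(<u_j, u_j>), so |<v, e_j>|^2 = <v, u_j>^2 / <u_j, u_j>.
Coefficients: <v, e_1> = -6/sqrt(12), <v, e_2> = -12/sqrt(8).
Square and sum: Σ |<v, e_j>|^2 = 21.
Compute ||v||^2 = v·v = 27.
Deficit = 27 − 21 = 6 ≥ 0, confirming Bessel's inequality. (The deficit equals ||v − Σ <v,e_j> e_j||^2, the squared distance from v to span{e_j}.)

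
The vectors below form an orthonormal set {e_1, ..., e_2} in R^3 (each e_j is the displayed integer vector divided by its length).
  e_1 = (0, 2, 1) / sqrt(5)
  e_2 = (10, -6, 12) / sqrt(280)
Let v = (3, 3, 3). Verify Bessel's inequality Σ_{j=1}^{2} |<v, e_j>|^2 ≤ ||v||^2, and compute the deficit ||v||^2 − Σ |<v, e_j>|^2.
Σ |<v, e_j>|^2 = 171/7; ||v||^2 = 27; deficit = 18/7

Write each e_j = u_j / sqrt(<u_j, u_j>) where u_j is the displayed integer vector. Then <v, e_j> = <v, u_j> / sqrt(<u_j, u_j>), so |<v, e_j>|^2 = <v, u_j>^2 / <u_j, u_j>.
Coefficients: <v, e_1> = 9/sqrt(5), <v, e_2> = 48/sqrt(280).
Square and sum: Σ |<v, e_j>|^2 = 171/7.
Compute ||v||^2 = v·v = 27.
Deficit = 27 − 171/7 = 18/7 ≥ 0, confirming Bessel's inequality. (The deficit equals ||v − Σ <v,e_j> e_j||^2, the squared distance from v to span{e_j}.)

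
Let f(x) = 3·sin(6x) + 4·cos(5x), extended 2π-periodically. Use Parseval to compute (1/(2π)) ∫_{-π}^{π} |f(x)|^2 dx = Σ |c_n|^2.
Σ |c_n|^2 = 25/2

Expand |f|^2 and use orthogonality of {sin(nx), cos(mx)} on [-π, π]:
  ∫_{-π}^{π} sin(nx)^2 dx = π, ∫ cos(mx)^2 dx = π, and cross terms integrate to 0.
So ∫_{-π}^{π} f(x)^2 dx = 3^2 · π + 4^2 · π = (9 + 16)π.
Divide by 2π: (9 + 16)/2 = 25/2.
By Parseval, this equals Σ |c_n|^2.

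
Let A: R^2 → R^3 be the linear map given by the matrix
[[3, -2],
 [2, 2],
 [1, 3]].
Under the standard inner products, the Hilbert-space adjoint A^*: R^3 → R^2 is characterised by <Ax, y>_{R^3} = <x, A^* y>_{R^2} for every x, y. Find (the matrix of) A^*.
A^* = A^T =
[[3, 2, 1],
 [-2, 2, 3]]

For real matrices with standard dot products, the defining identity <Ax, y> = <x, A^* y> gives (Ax)^T y = x^T (A^*) y, i.e. x^T A^T y = x^T (A^*) y. Since this holds for all x, y, we must have A^* = A^T. Therefore
A^* =
[[3, 2, 1],
 [-2, 2, 3]].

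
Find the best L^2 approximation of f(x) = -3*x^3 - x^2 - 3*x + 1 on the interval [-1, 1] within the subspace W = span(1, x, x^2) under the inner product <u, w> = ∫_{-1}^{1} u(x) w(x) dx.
g(x) = -x^2 - 24*x/5 + 1

The best approximation g ∈ W is the orthogonal projection of f onto W. Writing g = a_0 + a_1 x + a_2 x^2, the coefficients solve the normal equations G · a = b where
  G_{ij} = <φ_i, φ_j> and b_i = <f, φ_i>, with φ_0 = 1, φ_1 = x, φ_2 = x^2.
G =
  [2, 0, 2/3]
  [0, 2/3, 0]
  [2/3, 0, 2/5],
b = (4/3, -16/5, 4/15).
Solving gives a_0 = 1, a_1 = -24/5, a_2 = -1, so
  g(x) = -x^2 - 24*x/5 + 1.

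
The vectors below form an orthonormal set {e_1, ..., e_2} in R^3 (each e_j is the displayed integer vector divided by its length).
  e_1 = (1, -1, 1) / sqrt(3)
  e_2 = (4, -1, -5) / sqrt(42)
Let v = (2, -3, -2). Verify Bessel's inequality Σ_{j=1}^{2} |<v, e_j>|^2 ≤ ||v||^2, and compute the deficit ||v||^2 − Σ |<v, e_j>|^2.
Σ |<v, e_j>|^2 = 27/2; ||v||^2 = 17; deficit = 7/2

Write each e_j = u_j / sqrt(<u_j, u_j>) where u_j is the displayed integer vector. Then <v, e_j> = <v, u_j> / sqrt(<u_j, u_j>), so |<v, e_j>|^2 = <v, u_j>^2 / <u_j, u_j>.
Coefficients: <v, e_1> = 3/sqrt(3), <v, e_2> = 21/sqrt(42).
Square and sum: Σ |<v, e_j>|^2 = 27/2.
Compute ||v||^2 = v·v = 17.
Deficit = 17 − 27/2 = 7/2 ≥ 0, confirming Bessel's inequality. (The deficit equals ||v − Σ <v,e_j> e_j||^2, the squared distance from v to span{e_j}.)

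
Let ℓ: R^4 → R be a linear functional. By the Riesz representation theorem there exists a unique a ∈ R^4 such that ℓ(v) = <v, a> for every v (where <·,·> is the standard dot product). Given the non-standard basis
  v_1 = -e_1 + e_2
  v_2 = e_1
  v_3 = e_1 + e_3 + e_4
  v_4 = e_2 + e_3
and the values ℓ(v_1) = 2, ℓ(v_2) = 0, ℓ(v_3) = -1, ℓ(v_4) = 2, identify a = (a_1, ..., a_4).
a = (0, 2, 0, -1)

Write a = (a_1, ..., a_4) in the standard basis. For each basis vector v_i, ℓ(v_i) = <v_i, a> is a linear equation in the a_j's. Collect the n equations into a matrix system V a = ℓ, where row i of V is v_i (expressed in the standard basis). Since V is invertible (lower-triangular with 1s on the diagonal, up to permutation), solve by back-substitution:
  V =
[[-1, 1, 0, 0],
 [1, 0, 0, 0],
 [1, 0, 1, 1],
 [0, 1, 1, 0]]
  V a = (2, 0, -1, 2)
Solving gives a = (0, 2, 0, -1).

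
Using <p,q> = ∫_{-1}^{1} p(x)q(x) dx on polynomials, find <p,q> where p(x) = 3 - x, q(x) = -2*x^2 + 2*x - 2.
<p,q> = -52/3

Expand the product: p(x)·q(x) = 2*x^3 - 8*x^2 + 8*x - 6.
∫_{-1}^{1} of each monomial x^k gives [2/(k+1) if k even, 0 if k odd]. Integrating term-by-term (or equivalently evaluating the antiderivative F(x) = x^4/2 - 8*x^3/3 + 4*x^2 - 6*x at the endpoints):
  F(1) − F(−1) = -25/6 − (79/6) = -52/3.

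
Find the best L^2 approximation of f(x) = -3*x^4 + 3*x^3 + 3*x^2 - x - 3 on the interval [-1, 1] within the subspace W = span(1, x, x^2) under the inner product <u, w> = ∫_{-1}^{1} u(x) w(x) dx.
g(x) = 3*x^2/7 + 4*x/5 - 96/35

The best approximation g ∈ W is the orthogonal projection of f onto W. Writing g = a_0 + a_1 x + a_2 x^2, the coefficients solve the normal equations G · a = b where
  G_{ij} = <φ_i, φ_j> and b_i = <f, φ_i>, with φ_0 = 1, φ_1 = x, φ_2 = x^2.
G =
  [2, 0, 2/3]
  [0, 2/3, 0]
  [2/3, 0, 2/5],
b = (-26/5, 8/15, -58/35).
Solving gives a_0 = -96/35, a_1 = 4/5, a_2 = 3/7, so
  g(x) = 3*x^2/7 + 4*x/5 - 96/35.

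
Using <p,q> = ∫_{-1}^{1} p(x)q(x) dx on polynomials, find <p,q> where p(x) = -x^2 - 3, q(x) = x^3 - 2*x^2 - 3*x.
<p,q> = 24/5

Expand the product: p(x)·q(x) = -x^5 + 2*x^4 + 6*x^2 + 9*x.
∫_{-1}^{1} of each monomial x^k gives [2/(k+1) if k even, 0 if k odd]. Integrating term-by-term (or equivalently evaluating the antiderivative F(x) = -x^6/6 + 2*x^5/5 + 2*x^3 + 9*x^2/2 at the endpoints):
  F(1) − F(−1) = 101/15 − (29/15) = 24/5.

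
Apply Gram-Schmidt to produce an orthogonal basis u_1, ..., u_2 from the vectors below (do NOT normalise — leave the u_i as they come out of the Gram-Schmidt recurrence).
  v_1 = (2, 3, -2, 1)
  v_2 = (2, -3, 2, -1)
Orthogonal basis:
  u_1 = (2, 3, -2, 1)
  u_2 = (28/9, -4/3, 8/9, -4/9)

Apply the Gram-Schmidt recurrence
  u_1 = v_1
  u_i = v_i − Σ_{j<i} ((v_i · u_j) / (u_j · u_j)) · u_j.

Step by step this gives:
  u_1 = (2, 3, -2, 1)
  u_2 = (28/9, -4/3, 8/9, -4/9)

Orthogonality check:
  u_2 · u_1 = 0 (should be 0)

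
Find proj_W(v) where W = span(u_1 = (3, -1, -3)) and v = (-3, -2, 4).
proj_W(v) = (-3, 1, 3)

Set up U = [u_1 | ... | u_1] ∈ R^(3×1). The projector onto W = col(U) is P = U (U^T U)^(-1) U^T.
Compute U^T U =
  [19],
and U^T v = (-19).
Solve U^T U · c = U^T v for the coefficients: c = (-1). The projection is proj_W(v) = U c.
Check: (v - proj_W(v)) · u_1 = 0  (should be 0).
Result: proj_W(v) = (-3, 1, 3).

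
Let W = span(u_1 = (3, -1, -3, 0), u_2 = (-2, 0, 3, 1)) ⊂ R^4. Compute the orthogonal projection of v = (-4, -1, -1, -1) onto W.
proj_W(v) = (-68/41, 52/41, 24/41, -44/41)

Set up U = [u_1 | ... | u_2] ∈ R^(4×2). The projector onto W = col(U) is P = U (U^T U)^(-1) U^T.
Compute U^T U =
  [19, -15]
  [-15, 14],
and U^T v = (-8, 4).
Solve U^T U · c = U^T v for the coefficients: c = (-52/41, -44/41). The projection is proj_W(v) = U c.
Check: (v - proj_W(v)) · u_1 = 0  (should be 0).
Check: (v - proj_W(v)) · u_2 = 0  (should be 0).
Result: proj_W(v) = (-68/41, 52/41, 24/41, -44/41).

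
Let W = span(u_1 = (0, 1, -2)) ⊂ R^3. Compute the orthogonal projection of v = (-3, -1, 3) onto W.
proj_W(v) = (0, -7/5, 14/5)

Set up U = [u_1 | ... | u_1] ∈ R^(3×1). The projector onto W = col(U) is P = U (U^T U)^(-1) U^T.
Compute U^T U =
  [5],
and U^T v = (-7).
Solve U^T U · c = U^T v for the coefficients: c = (-7/5). The projection is proj_W(v) = U c.
Check: (v - proj_W(v)) · u_1 = 0  (should be 0).
Result: proj_W(v) = (0, -7/5, 14/5).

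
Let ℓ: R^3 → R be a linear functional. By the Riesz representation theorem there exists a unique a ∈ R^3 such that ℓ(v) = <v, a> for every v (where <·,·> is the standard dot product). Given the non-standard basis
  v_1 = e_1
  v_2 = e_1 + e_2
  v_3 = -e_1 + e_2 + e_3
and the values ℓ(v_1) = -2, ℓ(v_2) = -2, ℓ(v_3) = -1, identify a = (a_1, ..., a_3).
a = (-2, 0, -3)

Write a = (a_1, ..., a_3) in the standard basis. For each basis vector v_i, ℓ(v_i) = <v_i, a> is a linear equation in the a_j's. Collect the n equations into a matrix system V a = ℓ, where row i of V is v_i (expressed in the standard basis). Since V is invertible (lower-triangular with 1s on the diagonal, up to permutation), solve by back-substitution:
  V =
[[1, 0, 0],
 [1, 1, 0],
 [-1, 1, 1]]
  V a = (-2, -2, -1)
Solving gives a = (-2, 0, -3).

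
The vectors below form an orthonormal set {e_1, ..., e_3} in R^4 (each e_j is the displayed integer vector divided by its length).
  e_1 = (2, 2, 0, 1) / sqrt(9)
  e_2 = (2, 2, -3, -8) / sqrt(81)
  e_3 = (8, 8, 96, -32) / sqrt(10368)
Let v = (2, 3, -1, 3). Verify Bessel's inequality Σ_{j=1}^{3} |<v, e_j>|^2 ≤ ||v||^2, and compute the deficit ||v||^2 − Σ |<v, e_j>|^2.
Σ |<v, e_j>|^2 = 45/2; ||v||^2 = 23; deficit = 1/2

Write each e_j = u_j / sqrt(<u_j, u_j>) where u_j is the displayed integer vector. Then <v, e_j> = <v, u_j> / sqrt(<u_j, u_j>), so |<v, e_j>|^2 = <v, u_j>^2 / <u_j, u_j>.
Coefficients: <v, e_1> = 13/sqrt(9), <v, e_2> = -11/sqrt(81), <v, e_3> = -152/sqrt(10368).
Square and sum: Σ |<v, e_j>|^2 = 45/2.
Compute ||v||^2 = v·v = 23.
Deficit = 23 − 45/2 = 1/2 ≥ 0, confirming Bessel's inequality. (The deficit equals ||v − Σ <v,e_j> e_j||^2, the squared distance from v to span{e_j}.)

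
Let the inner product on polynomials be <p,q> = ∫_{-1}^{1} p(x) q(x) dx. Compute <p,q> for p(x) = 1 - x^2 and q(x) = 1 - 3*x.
<p,q> = 4/3

Expand the product: p(x)·q(x) = 3*x^3 - x^2 - 3*x + 1.
∫_{-1}^{1} of each monomial x^k gives [2/(k+1) if k even, 0 if k odd]. Integrating term-by-term (or equivalently evaluating the antiderivative F(x) = 3*x^4/4 - x^3/3 - 3*x^2/2 + x at the endpoints):
  F(1) − F(−1) = -1/12 − (-17/12) = 4/3.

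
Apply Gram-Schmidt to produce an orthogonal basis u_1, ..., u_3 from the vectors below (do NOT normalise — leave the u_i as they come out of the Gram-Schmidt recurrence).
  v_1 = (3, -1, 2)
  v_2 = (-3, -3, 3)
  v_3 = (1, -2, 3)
Orthogonal basis:
  u_1 = (3, -1, 2)
  u_2 = (-3, -3, 3)
  u_3 = (-1/42, 5/42, 2/21)

Apply the Gram-Schmidt recurrence
  u_1 = v_1
  u_i = v_i − Σ_{j<i} ((v_i · u_j) / (u_j · u_j)) · u_j.

Step by step this gives:
  u_1 = (3, -1, 2)
  u_2 = (-3, -3, 3)
  u_3 = (-1/42, 5/42, 2/21)

Orthogonality check:
  u_2 · u_1 = 0 (should be 0)
  u_3 · u_1 = 0 (should be 0)
  u_3 · u_2 = 0 (should be 0)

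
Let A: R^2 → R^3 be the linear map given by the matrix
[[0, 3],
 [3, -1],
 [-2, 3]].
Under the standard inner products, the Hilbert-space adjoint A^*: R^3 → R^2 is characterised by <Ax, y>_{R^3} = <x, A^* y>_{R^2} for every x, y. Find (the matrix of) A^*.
A^* = A^T =
[[0, 3, -2],
 [3, -1, 3]]

For real matrices with standard dot products, the defining identity <Ax, y> = <x, A^* y> gives (Ax)^T y = x^T (A^*) y, i.e. x^T A^T y = x^T (A^*) y. Since this holds for all x, y, we must have A^* = A^T. Therefore
A^* =
[[0, 3, -2],
 [3, -1, 3]].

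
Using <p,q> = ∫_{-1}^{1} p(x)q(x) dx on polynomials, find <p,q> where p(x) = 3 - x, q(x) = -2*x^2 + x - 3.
<p,q> = -68/3

Expand the product: p(x)·q(x) = 2*x^3 - 7*x^2 + 6*x - 9.
∫_{-1}^{1} of each monomial x^k gives [2/(k+1) if k even, 0 if k odd]. Integrating term-by-term (or equivalently evaluating the antiderivative F(x) = x^4/2 - 7*x^3/3 + 3*x^2 - 9*x at the endpoints):
  F(1) − F(−1) = -47/6 − (89/6) = -68/3.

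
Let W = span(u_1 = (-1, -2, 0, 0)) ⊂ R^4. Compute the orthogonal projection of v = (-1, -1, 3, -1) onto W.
proj_W(v) = (-3/5, -6/5, 0, 0)

Set up U = [u_1 | ... | u_1] ∈ R^(4×1). The projector onto W = col(U) is P = U (U^T U)^(-1) U^T.
Compute U^T U =
  [5],
and U^T v = (3).
Solve U^T U · c = U^T v for the coefficients: c = (3/5). The projection is proj_W(v) = U c.
Check: (v - proj_W(v)) · u_1 = 0  (should be 0).
Result: proj_W(v) = (-3/5, -6/5, 0, 0).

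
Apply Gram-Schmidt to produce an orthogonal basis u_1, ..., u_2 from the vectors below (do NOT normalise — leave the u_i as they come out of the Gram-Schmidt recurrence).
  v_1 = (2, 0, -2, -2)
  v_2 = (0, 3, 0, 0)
Orthogonal basis:
  u_1 = (2, 0, -2, -2)
  u_2 = (0, 3, 0, 0)

Apply the Gram-Schmidt recurrence
  u_1 = v_1
  u_i = v_i − Σ_{j<i} ((v_i · u_j) / (u_j · u_j)) · u_j.

Step by step this gives:
  u_1 = (2, 0, -2, -2)
  u_2 = (0, 3, 0, 0)

Orthogonality check:
  u_2 · u_1 = 0 (should be 0)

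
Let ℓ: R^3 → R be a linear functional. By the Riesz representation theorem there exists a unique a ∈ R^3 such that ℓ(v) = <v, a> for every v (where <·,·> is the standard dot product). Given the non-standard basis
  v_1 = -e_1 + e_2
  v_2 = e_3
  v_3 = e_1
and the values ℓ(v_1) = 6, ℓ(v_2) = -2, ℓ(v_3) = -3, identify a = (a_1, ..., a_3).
a = (-3, 3, -2)

Write a = (a_1, ..., a_3) in the standard basis. For each basis vector v_i, ℓ(v_i) = <v_i, a> is a linear equation in the a_j's. Collect the n equations into a matrix system V a = ℓ, where row i of V is v_i (expressed in the standard basis). Since V is invertible (lower-triangular with 1s on the diagonal, up to permutation), solve by back-substitution:
  V =
[[-1, 1, 0],
 [0, 0, 1],
 [1, 0, 0]]
  V a = (6, -2, -3)
Solving gives a = (-3, 3, -2).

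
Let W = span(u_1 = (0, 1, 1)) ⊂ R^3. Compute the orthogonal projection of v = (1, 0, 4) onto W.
proj_W(v) = (0, 2, 2)

Set up U = [u_1 | ... | u_1] ∈ R^(3×1). The projector onto W = col(U) is P = U (U^T U)^(-1) U^T.
Compute U^T U =
  [2],
and U^T v = (4).
Solve U^T U · c = U^T v for the coefficients: c = (2). The projection is proj_W(v) = U c.
Check: (v - proj_W(v)) · u_1 = 0  (should be 0).
Result: proj_W(v) = (0, 2, 2).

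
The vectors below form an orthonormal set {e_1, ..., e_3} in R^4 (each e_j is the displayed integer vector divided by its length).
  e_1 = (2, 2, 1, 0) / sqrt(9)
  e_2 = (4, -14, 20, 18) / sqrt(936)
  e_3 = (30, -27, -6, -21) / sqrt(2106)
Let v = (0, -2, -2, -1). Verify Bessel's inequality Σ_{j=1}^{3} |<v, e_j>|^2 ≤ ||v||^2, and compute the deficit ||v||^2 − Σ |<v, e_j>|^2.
Σ |<v, e_j>|^2 = 77/9; ||v||^2 = 9; deficit = 4/9

Write each e_j = u_j / sqrt(<u_j, u_j>) where u_j is the displayed integer vector. Then <v, e_j> = <v, u_j> / sqrt(<u_j, u_j>), so |<v, e_j>|^2 = <v, u_j>^2 / <u_j, u_j>.
Coefficients: <v, e_1> = -6/sqrt(9), <v, e_2> = -30/sqrt(936), <v, e_3> = 87/sqrt(2106).
Square and sum: Σ |<v, e_j>|^2 = 77/9.
Compute ||v||^2 = v·v = 9.
Deficit = 9 − 77/9 = 4/9 ≥ 0, confirming Bessel's inequality. (The deficit equals ||v − Σ <v,e_j> e_j||^2, the squared distance from v to span{e_j}.)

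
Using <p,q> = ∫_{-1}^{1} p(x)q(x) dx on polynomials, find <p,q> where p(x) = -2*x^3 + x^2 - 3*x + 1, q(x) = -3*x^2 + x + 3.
<p,q> = 2

Expand the product: p(x)·q(x) = 6*x^5 - 5*x^4 + 4*x^3 - 3*x^2 - 8*x + 3.
∫_{-1}^{1} of each monomial x^k gives [2/(k+1) if k even, 0 if k odd]. Integrating term-by-term (or equivalently evaluating the antiderivative F(x) = x^6 - x^5 + x^4 - x^3 - 4*x^2 + 3*x at the endpoints):
  F(1) − F(−1) = -1 − (-3) = 2.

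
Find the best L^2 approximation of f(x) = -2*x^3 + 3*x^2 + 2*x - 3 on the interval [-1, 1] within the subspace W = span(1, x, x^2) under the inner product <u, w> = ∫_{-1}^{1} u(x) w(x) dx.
g(x) = 3*x^2 + 4*x/5 - 3

The best approximation g ∈ W is the orthogonal projection of f onto W. Writing g = a_0 + a_1 x + a_2 x^2, the coefficients solve the normal equations G · a = b where
  G_{ij} = <φ_i, φ_j> and b_i = <f, φ_i>, with φ_0 = 1, φ_1 = x, φ_2 = x^2.
G =
  [2, 0, 2/3]
  [0, 2/3, 0]
  [2/3, 0, 2/5],
b = (-4, 8/15, -4/5).
Solving gives a_0 = -3, a_1 = 4/5, a_2 = 3, so
  g(x) = 3*x^2 + 4*x/5 - 3.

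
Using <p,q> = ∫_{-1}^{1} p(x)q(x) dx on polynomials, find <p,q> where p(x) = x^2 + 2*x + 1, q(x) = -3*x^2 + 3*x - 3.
<p,q> = -36/5

Expand the product: p(x)·q(x) = -3*x^4 - 3*x^3 - 3*x - 3.
∫_{-1}^{1} of each monomial x^k gives [2/(k+1) if k even, 0 if k odd]. Integrating term-by-term (or equivalently evaluating the antiderivative F(x) = -3*x^5/5 - 3*x^4/4 - 3*x^2/2 - 3*x at the endpoints):
  F(1) − F(−1) = -117/20 − (27/20) = -36/5.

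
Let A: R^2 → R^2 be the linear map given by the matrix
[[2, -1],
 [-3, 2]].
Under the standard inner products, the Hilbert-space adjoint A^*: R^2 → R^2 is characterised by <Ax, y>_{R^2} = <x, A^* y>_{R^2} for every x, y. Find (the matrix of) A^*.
A^* = A^T =
[[2, -3],
 [-1, 2]]

For real matrices with standard dot products, the defining identity <Ax, y> = <x, A^* y> gives (Ax)^T y = x^T (A^*) y, i.e. x^T A^T y = x^T (A^*) y. Since this holds for all x, y, we must have A^* = A^T. Therefore
A^* =
[[2, -3],
 [-1, 2]].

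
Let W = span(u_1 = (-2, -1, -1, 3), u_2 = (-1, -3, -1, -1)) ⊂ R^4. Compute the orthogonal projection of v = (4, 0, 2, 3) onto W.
proj_W(v) = (34/57, 127/57, 13/19, 59/57)

Set up U = [u_1 | ... | u_2] ∈ R^(4×2). The projector onto W = col(U) is P = U (U^T U)^(-1) U^T.
Compute U^T U =
  [15, 3]
  [3, 12],
and U^T v = (-1, -9).
Solve U^T U · c = U^T v for the coefficients: c = (5/57, -44/57). The projection is proj_W(v) = U c.
Check: (v - proj_W(v)) · u_1 = 0  (should be 0).
Check: (v - proj_W(v)) · u_2 = 0  (should be 0).
Result: proj_W(v) = (34/57, 127/57, 13/19, 59/57).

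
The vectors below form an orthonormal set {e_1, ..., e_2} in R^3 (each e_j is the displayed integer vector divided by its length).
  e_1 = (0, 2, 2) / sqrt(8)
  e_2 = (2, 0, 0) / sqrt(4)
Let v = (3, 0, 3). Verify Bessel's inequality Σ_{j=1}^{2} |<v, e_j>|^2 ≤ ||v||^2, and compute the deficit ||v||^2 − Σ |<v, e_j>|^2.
Σ |<v, e_j>|^2 = 27/2; ||v||^2 = 18; deficit = 9/2

Write each e_j = u_j / sqrt(<u_j, u_j>) where u_j is the displayed integer vector. Then <v, e_j> = <v, u_j> / sqrt(<u_j, u_j>), so |<v, e_j>|^2 = <v, u_j>^2 / <u_j, u_j>.
Coefficients: <v, e_1> = 6/sqrt(8), <v, e_2> = 6/sqrt(4).
Square and sum: Σ |<v, e_j>|^2 = 27/2.
Compute ||v||^2 = v·v = 18.
Deficit = 18 − 27/2 = 9/2 ≥ 0, confirming Bessel's inequality. (The deficit equals ||v − Σ <v,e_j> e_j||^2, the squared distance from v to span{e_j}.)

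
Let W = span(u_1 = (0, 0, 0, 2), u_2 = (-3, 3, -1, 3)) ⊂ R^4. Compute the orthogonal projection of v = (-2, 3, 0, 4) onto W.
proj_W(v) = (-45/19, 45/19, -15/19, 4)

Set up U = [u_1 | ... | u_2] ∈ R^(4×2). The projector onto W = col(U) is P = U (U^T U)^(-1) U^T.
Compute U^T U =
  [4, 6]
  [6, 28],
and U^T v = (8, 27).
Solve U^T U · c = U^T v for the coefficients: c = (31/38, 15/19). The projection is proj_W(v) = U c.
Check: (v - proj_W(v)) · u_1 = 0  (should be 0).
Check: (v - proj_W(v)) · u_2 = 0  (should be 0).
Result: proj_W(v) = (-45/19, 45/19, -15/19, 4).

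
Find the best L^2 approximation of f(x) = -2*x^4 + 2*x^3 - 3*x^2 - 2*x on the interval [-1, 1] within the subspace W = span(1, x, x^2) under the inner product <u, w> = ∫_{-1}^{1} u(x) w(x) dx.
g(x) = -33*x^2/7 - 4*x/5 + 6/35

The best approximation g ∈ W is the orthogonal projection of f onto W. Writing g = a_0 + a_1 x + a_2 x^2, the coefficients solve the normal equations G · a = b where
  G_{ij} = <φ_i, φ_j> and b_i = <f, φ_i>, with φ_0 = 1, φ_1 = x, φ_2 = x^2.
G =
  [2, 0, 2/3]
  [0, 2/3, 0]
  [2/3, 0, 2/5],
b = (-14/5, -8/15, -62/35).
Solving gives a_0 = 6/35, a_1 = -4/5, a_2 = -33/7, so
  g(x) = -33*x^2/7 - 4*x/5 + 6/35.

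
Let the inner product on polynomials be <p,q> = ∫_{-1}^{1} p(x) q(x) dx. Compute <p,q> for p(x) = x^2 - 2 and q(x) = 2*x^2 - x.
<p,q> = -28/15

Expand the product: p(x)·q(x) = 2*x^4 - x^3 - 4*x^2 + 2*x.
∫_{-1}^{1} of each monomial x^k gives [2/(k+1) if k even, 0 if k odd]. Integrating term-by-term (or equivalently evaluating the antiderivative F(x) = 2*x^5/5 - x^4/4 - 4*x^3/3 + x^2 at the endpoints):
  F(1) − F(−1) = -11/60 − (101/60) = -28/15.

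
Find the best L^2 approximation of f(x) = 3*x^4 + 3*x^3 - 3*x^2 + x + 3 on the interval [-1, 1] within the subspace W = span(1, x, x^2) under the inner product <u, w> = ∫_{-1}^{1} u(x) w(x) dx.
g(x) = -3*x^2/7 + 14*x/5 + 96/35

The best approximation g ∈ W is the orthogonal projection of f onto W. Writing g = a_0 + a_1 x + a_2 x^2, the coefficients solve the normal equations G · a = b where
  G_{ij} = <φ_i, φ_j> and b_i = <f, φ_i>, with φ_0 = 1, φ_1 = x, φ_2 = x^2.
G =
  [2, 0, 2/3]
  [0, 2/3, 0]
  [2/3, 0, 2/5],
b = (26/5, 28/15, 58/35).
Solving gives a_0 = 96/35, a_1 = 14/5, a_2 = -3/7, so
  g(x) = -3*x^2/7 + 14*x/5 + 96/35.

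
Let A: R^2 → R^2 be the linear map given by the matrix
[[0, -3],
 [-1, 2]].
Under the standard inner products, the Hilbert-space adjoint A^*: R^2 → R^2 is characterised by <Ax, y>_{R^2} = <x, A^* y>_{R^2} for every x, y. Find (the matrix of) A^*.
A^* = A^T =
[[0, -1],
 [-3, 2]]

For real matrices with standard dot products, the defining identity <Ax, y> = <x, A^* y> gives (Ax)^T y = x^T (A^*) y, i.e. x^T A^T y = x^T (A^*) y. Since this holds for all x, y, we must have A^* = A^T. Therefore
A^* =
[[0, -1],
 [-3, 2]].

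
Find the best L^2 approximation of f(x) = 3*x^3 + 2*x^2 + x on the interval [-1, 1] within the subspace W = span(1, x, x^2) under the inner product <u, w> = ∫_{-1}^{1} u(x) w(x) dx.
g(x) = 2*x^2 + 14*x/5

The best approximation g ∈ W is the orthogonal projection of f onto W. Writing g = a_0 + a_1 x + a_2 x^2, the coefficients solve the normal equations G · a = b where
  G_{ij} = <φ_i, φ_j> and b_i = <f, φ_i>, with φ_0 = 1, φ_1 = x, φ_2 = x^2.
G =
  [2, 0, 2/3]
  [0, 2/3, 0]
  [2/3, 0, 2/5],
b = (4/3, 28/15, 4/5).
Solving gives a_0 = 0, a_1 = 14/5, a_2 = 2, so
  g(x) = 2*x^2 + 14*x/5.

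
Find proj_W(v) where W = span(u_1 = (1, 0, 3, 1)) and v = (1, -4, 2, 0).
proj_W(v) = (7/11, 0, 21/11, 7/11)

Set up U = [u_1 | ... | u_1] ∈ R^(4×1). The projector onto W = col(U) is P = U (U^T U)^(-1) U^T.
Compute U^T U =
  [11],
and U^T v = (7).
Solve U^T U · c = U^T v for the coefficients: c = (7/11). The projection is proj_W(v) = U c.
Check: (v - proj_W(v)) · u_1 = 0  (should be 0).
Result: proj_W(v) = (7/11, 0, 21/11, 7/11).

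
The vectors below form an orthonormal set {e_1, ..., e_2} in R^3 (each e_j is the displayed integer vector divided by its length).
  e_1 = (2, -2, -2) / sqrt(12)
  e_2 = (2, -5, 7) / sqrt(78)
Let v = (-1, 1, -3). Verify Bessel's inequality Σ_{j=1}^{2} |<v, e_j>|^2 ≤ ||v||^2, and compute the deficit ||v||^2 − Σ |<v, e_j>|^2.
Σ |<v, e_j>|^2 = 135/13; ||v||^2 = 11; deficit = 8/13

Write each e_j = u_j / sqrt(<u_j, u_j>) where u_j is the displayed integer vector. Then <v, e_j> = <v, u_j> / sqrt(<u_j, u_j>), so |<v, e_j>|^2 = <v, u_j>^2 / <u_j, u_j>.
Coefficients: <v, e_1> = 2/sqrt(12), <v, e_2> = -28/sqrt(78).
Square and sum: Σ |<v, e_j>|^2 = 135/13.
Compute ||v||^2 = v·v = 11.
Deficit = 11 − 135/13 = 8/13 ≥ 0, confirming Bessel's inequality. (The deficit equals ||v − Σ <v,e_j> e_j||^2, the squared distance from v to span{e_j}.)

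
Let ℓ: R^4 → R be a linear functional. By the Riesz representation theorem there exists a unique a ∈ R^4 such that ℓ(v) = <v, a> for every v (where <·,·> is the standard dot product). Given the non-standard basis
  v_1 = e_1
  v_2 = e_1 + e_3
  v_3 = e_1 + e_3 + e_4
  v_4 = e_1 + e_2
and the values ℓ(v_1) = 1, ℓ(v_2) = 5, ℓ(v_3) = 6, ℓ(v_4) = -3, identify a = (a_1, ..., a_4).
a = (1, -4, 4, 1)

Write a = (a_1, ..., a_4) in the standard basis. For each basis vector v_i, ℓ(v_i) = <v_i, a> is a linear equation in the a_j's. Collect the n equations into a matrix system V a = ℓ, where row i of V is v_i (expressed in the standard basis). Since V is invertible (lower-triangular with 1s on the diagonal, up to permutation), solve by back-substitution:
  V =
[[1, 0, 0, 0],
 [1, 0, 1, 0],
 [1, 0, 1, 1],
 [1, 1, 0, 0]]
  V a = (1, 5, 6, -3)
Solving gives a = (1, -4, 4, 1).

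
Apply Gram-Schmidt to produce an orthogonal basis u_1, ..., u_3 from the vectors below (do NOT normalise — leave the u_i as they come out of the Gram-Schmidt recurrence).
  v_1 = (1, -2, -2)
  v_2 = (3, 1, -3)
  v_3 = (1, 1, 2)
Orthogonal basis:
  u_1 = (1, -2, -2)
  u_2 = (20/9, 23/9, -13/9)
  u_3 = (76/61, -57/122, 133/122)

Apply the Gram-Schmidt recurrence
  u_1 = v_1
  u_i = v_i − Σ_{j<i} ((v_i · u_j) / (u_j · u_j)) · u_j.

Step by step this gives:
  u_1 = (1, -2, -2)
  u_2 = (20/9, 23/9, -13/9)
  u_3 = (76/61, -57/122, 133/122)

Orthogonality check:
  u_2 · u_1 = 0 (should be 0)
  u_3 · u_1 = 0 (should be 0)
  u_3 · u_2 = 0 (should be 0)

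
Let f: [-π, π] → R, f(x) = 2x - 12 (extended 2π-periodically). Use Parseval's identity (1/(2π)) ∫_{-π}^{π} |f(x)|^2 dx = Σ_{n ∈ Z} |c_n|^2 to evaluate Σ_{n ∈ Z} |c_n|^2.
Σ |c_n|^2 = 4π^2/3 + 144

Expand and integrate term by term over [-π, π]:
  ∫ (2x)^2 dx = 4·(2π^3/3); ∫ 2·2·(-12)·x dx = 0 (odd integrand); ∫ (-12)^2 dx = 144·2π.
So (1/(2π)) ∫_{-π}^{π} (2x - 12)^2 dx = 4π^2/3 + 144 = 4π^2/3 + 144.
Parseval ⇒ Σ |c_n|^2 = 4π^2/3 + 144.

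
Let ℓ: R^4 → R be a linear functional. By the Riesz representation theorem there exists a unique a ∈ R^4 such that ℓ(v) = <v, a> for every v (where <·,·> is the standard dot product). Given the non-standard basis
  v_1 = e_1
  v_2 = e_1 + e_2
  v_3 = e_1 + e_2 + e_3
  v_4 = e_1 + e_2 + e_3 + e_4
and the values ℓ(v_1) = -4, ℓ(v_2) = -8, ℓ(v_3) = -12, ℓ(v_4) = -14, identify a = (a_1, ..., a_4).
a = (-4, -4, -4, -2)

Write a = (a_1, ..., a_4) in the standard basis. For each basis vector v_i, ℓ(v_i) = <v_i, a> is a linear equation in the a_j's. Collect the n equations into a matrix system V a = ℓ, where row i of V is v_i (expressed in the standard basis). Since V is invertible (lower-triangular with 1s on the diagonal, up to permutation), solve by back-substitution:
  V =
[[1, 0, 0, 0],
 [1, 1, 0, 0],
 [1, 1, 1, 0],
 [1, 1, 1, 1]]
  V a = (-4, -8, -12, -14)
Solving gives a = (-4, -4, -4, -2).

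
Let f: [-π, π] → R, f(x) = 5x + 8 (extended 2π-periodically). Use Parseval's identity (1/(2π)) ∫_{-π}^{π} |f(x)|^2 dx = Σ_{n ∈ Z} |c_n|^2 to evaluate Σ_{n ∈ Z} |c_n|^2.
Σ |c_n|^2 = 25π^2/3 + 64

Expand and integrate term by term over [-π, π]:
  ∫ (5x)^2 dx = 25·(2π^3/3); ∫ 2·5·(8)·x dx = 0 (odd integrand); ∫ 8^2 dx = 64·2π.
So (1/(2π)) ∫_{-π}^{π} (5x + 8)^2 dx = 25π^2/3 + 64 = 25π^2/3 + 64.
Parseval ⇒ Σ |c_n|^2 = 25π^2/3 + 64.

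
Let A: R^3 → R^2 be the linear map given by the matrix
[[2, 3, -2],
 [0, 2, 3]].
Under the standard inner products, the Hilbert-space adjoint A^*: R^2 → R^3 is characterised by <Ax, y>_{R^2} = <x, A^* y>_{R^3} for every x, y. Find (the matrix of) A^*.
A^* = A^T =
[[2, 0],
 [3, 2],
 [-2, 3]]

For real matrices with standard dot products, the defining identity <Ax, y> = <x, A^* y> gives (Ax)^T y = x^T (A^*) y, i.e. x^T A^T y = x^T (A^*) y. Since this holds for all x, y, we must have A^* = A^T. Therefore
A^* =
[[2, 0],
 [3, 2],
 [-2, 3]].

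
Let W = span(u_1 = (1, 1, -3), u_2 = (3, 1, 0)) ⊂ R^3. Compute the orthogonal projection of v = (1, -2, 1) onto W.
proj_W(v) = (37/94, -17/94, 66/47)

Set up U = [u_1 | ... | u_2] ∈ R^(3×2). The projector onto W = col(U) is P = U (U^T U)^(-1) U^T.
Compute U^T U =
  [11, 4]
  [4, 10],
and U^T v = (-4, 1).
Solve U^T U · c = U^T v for the coefficients: c = (-22/47, 27/94). The projection is proj_W(v) = U c.
Check: (v - proj_W(v)) · u_1 = 0  (should be 0).
Check: (v - proj_W(v)) · u_2 = 0  (should be 0).
Result: proj_W(v) = (37/94, -17/94, 66/47).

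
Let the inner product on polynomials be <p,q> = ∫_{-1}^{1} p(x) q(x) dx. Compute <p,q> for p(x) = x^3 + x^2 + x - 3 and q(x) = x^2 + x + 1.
<p,q> = -88/15

Expand the product: p(x)·q(x) = x^5 + 2*x^4 + 3*x^3 - x^2 - 2*x - 3.
∫_{-1}^{1} of each monomial x^k gives [2/(k+1) if k even, 0 if k odd]. Integrating term-by-term (or equivalently evaluating the antiderivative F(x) = x^6/6 + 2*x^5/5 + 3*x^4/4 - x^3/3 - x^2 - 3*x at the endpoints):
  F(1) − F(−1) = -181/60 − (57/20) = -88/15.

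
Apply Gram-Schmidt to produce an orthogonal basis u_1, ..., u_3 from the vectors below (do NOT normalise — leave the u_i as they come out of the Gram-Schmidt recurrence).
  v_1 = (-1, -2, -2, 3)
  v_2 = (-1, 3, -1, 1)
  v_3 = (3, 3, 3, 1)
Orthogonal basis:
  u_1 = (-1, -2, -2, 3)
  u_2 = (-1, 3, -1, 1)
  u_3 = (8/3, 2/3, 2, 8/3)

Apply the Gram-Schmidt recurrence
  u_1 = v_1
  u_i = v_i − Σ_{j<i} ((v_i · u_j) / (u_j · u_j)) · u_j.

Step by step this gives:
  u_1 = (-1, -2, -2, 3)
  u_2 = (-1, 3, -1, 1)
  u_3 = (8/3, 2/3, 2, 8/3)

Orthogonality check:
  u_2 · u_1 = 0 (should be 0)
  u_3 · u_1 = 0 (should be 0)
  u_3 · u_2 = 0 (should be 0)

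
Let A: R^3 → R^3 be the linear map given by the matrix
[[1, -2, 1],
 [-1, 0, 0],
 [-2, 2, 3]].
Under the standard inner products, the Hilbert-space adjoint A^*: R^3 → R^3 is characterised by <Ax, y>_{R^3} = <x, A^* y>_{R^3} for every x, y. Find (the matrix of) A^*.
A^* = A^T =
[[1, -1, -2],
 [-2, 0, 2],
 [1, 0, 3]]

For real matrices with standard dot products, the defining identity <Ax, y> = <x, A^* y> gives (Ax)^T y = x^T (A^*) y, i.e. x^T A^T y = x^T (A^*) y. Since this holds for all x, y, we must have A^* = A^T. Therefore
A^* =
[[1, -1, -2],
 [-2, 0, 2],
 [1, 0, 3]].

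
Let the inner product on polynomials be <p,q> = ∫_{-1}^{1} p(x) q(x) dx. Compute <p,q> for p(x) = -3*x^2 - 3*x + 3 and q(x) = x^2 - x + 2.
<p,q> = 54/5

Expand the product: p(x)·q(x) = -3*x^4 - 9*x + 6.
∫_{-1}^{1} of each monomial x^k gives [2/(k+1) if k even, 0 if k odd]. Integrating term-by-term (or equivalently evaluating the antiderivative F(x) = -3*x^5/5 - 9*x^2/2 + 6*x at the endpoints):
  F(1) − F(−1) = 9/10 − (-99/10) = 54/5.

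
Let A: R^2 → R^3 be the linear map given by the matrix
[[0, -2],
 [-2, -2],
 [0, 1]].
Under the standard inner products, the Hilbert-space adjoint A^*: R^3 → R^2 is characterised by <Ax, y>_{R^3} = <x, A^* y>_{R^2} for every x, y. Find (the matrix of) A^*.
A^* = A^T =
[[0, -2, 0],
 [-2, -2, 1]]

For real matrices with standard dot products, the defining identity <Ax, y> = <x, A^* y> gives (Ax)^T y = x^T (A^*) y, i.e. x^T A^T y = x^T (A^*) y. Since this holds for all x, y, we must have A^* = A^T. Therefore
A^* =
[[0, -2, 0],
 [-2, -2, 1]].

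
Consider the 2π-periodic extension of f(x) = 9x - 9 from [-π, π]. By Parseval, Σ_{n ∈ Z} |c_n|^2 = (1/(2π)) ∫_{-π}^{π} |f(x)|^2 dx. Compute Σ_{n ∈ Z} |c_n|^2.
Σ |c_n|^2 = 27π^2 + 81

Expand and integrate term by term over [-π, π]:
  ∫ (9x)^2 dx = 81·(2π^3/3); ∫ 2·9·(-9)·x dx = 0 (odd integrand); ∫ (-9)^2 dx = 81·2π.
So (1/(2π)) ∫_{-π}^{π} (9x - 9)^2 dx = 81π^2/3 + 81 = 27π^2 + 81.
Parseval ⇒ Σ |c_n|^2 = 27π^2 + 81.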